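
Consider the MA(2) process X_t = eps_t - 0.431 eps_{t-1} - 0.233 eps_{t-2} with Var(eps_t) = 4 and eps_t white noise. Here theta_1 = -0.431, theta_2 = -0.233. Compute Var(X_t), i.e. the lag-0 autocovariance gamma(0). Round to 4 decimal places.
\gamma(0) = 4.9602

For an MA(q) process X_t = eps_t + sum_i theta_i eps_{t-i} with
Var(eps_t) = sigma^2, the variance is
  gamma(0) = sigma^2 * (1 + sum_i theta_i^2).
  sum_i theta_i^2 = (-0.431)^2 + (-0.233)^2 = 0.185761 + 0.054289 = 0.24005.
  gamma(0) = 4 * (1 + 0.24005) = 4 * 1.24005 = 4.9602.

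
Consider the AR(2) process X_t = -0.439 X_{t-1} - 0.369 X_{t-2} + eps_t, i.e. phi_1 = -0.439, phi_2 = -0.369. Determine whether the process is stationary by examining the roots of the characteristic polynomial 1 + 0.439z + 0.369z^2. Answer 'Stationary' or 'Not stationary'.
\text{Stationary}

The AR(p) characteristic polynomial is P(z) = 1 + 0.439z + 0.369z^2.
Stationarity requires all roots to lie outside the unit circle, i.e. |z| > 1 for every root.
Set 1 + (0.439) z + (0.369) z^2 = 0, i.e. a z^2 + b z + c = 0 with a = 0.369, b = 0.439, c = 1.
Discriminant D = b^2 - 4ac = (0.439)^2 - 4*(0.369)*1 = 0.192721 - (1.476) = -1.283279.
D < 0, so the roots are the complex-conjugate pair z = (-b +/- i sqrt(-D)) / (2a) = -0.5949 +/- 1.535i.
For a conjugate pair |z|^2 = z * conj(z) = (product of roots) = c/a = 1/(0.369) = 2.710027, so |z| = sqrt(2.710027) = 1.6462 for both roots.
Moduli of all roots: 1.6462, 1.6462.
All moduli strictly greater than 1? Yes.
Verdict: Stationary.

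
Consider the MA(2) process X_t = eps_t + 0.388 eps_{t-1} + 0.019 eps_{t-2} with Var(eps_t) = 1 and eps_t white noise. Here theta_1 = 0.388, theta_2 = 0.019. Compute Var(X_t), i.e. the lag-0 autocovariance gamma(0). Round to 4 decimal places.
\gamma(0) = 1.1509

For an MA(q) process X_t = eps_t + sum_i theta_i eps_{t-i} with
Var(eps_t) = sigma^2, the variance is
  gamma(0) = sigma^2 * (1 + sum_i theta_i^2).
  sum_i theta_i^2 = (0.388)^2 + (0.019)^2 = 0.150544 + 0.000361 = 0.150905.
  gamma(0) = 1 * (1 + 0.150905) = 1 * 1.150905 = 1.150905, which rounds to 1.1509.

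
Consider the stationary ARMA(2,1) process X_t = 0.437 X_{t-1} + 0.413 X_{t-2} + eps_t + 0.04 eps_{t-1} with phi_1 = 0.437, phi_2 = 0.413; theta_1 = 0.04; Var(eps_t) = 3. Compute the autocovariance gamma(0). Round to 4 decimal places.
\gamma(0) = 8.6100

Multiply the model equation by X_{t-k} and take expectations. With theta_0 = psi_0 = 1 and psi_j the MA(infinity) weights, this gives
  gamma(k) - sum_i phi_i gamma(k-i) = c_k,
  c_k = sigma^2 * sum_{j=k..q} theta_j psi_{j-k}   (c_k = 0 for k > q),
using gamma(-m) = gamma(m).
psi-weights needed (psi_j = theta_j + sum_i phi_i psi_{j-i}):
  psi_1 = theta_1 + phi_1 = 0.04 + (0.437) = 0.477
Right-hand sides:
  c_0 = sigma^2 (1 + theta_1 psi_1) = 3 * (1 + (0.04)(0.477)) = 3 * 1.01908 = 3.05724
  c_1 = sigma^2 theta_1 = 3 * (0.04) = 0.12
  c_2 = 0
Equations for k = 0, 1, 2 (AR order 2, c_2 = 0):
  (E0) gamma(0) = phi_1 gamma(1) + phi_2 gamma(2) + c_0
  (E1) gamma(1) = phi_1 gamma(0) + phi_2 gamma(1) + c_1
  (E2) gamma(2) = phi_1 gamma(1) + phi_2 gamma(0)
From (E1): gamma(1) = A gamma(0) + B with
  A = phi_1 / (1 - phi_2) = 0.437 / 0.587 = 0.744463,   B = c_1 / (1 - phi_2) = 0.12 / 0.587 = 0.204429.
Insert (E2) into (E0): gamma(0) (1 - phi_2^2) = phi_1 (1 + phi_2) gamma(1) + c_0.
  phi_1 (1 + phi_2) = (0.437)(1.413) = 0.617481,   1 - phi_2^2 = 0.829431.
Replace gamma(1) by A gamma(0) + B and collect gamma(0):
  gamma(0) [0.829431 - (0.617481)(0.744463)] = (0.617481)(0.204429) + 3.05724
  gamma(0) * 0.369739 = 3.183471
  gamma(0) = 3.183471 / 0.369739 = 8.61005.
Therefore gamma(0) = 8.6100 (to 4 decimal places).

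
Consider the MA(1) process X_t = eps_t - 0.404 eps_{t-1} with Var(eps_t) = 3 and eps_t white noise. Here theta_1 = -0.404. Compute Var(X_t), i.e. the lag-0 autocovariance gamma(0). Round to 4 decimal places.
\gamma(0) = 3.4896

For an MA(q) process X_t = eps_t + sum_i theta_i eps_{t-i} with
Var(eps_t) = sigma^2, the variance is
  gamma(0) = sigma^2 * (1 + sum_i theta_i^2).
  sum_i theta_i^2 = (-0.404)^2 = 0.163216.
  gamma(0) = 3 * (1 + 0.163216) = 3 * 1.163216 = 3.489648, which rounds to 3.4896.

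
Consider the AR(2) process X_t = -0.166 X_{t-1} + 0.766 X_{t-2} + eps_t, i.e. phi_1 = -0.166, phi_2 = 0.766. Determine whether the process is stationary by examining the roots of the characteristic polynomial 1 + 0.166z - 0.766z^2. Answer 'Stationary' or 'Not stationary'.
\text{Stationary}

The AR(p) characteristic polynomial is P(z) = 1 + 0.166z - 0.766z^2.
Stationarity requires all roots to lie outside the unit circle, i.e. |z| > 1 for every root.
Set 1 + (0.166) z + (-0.766) z^2 = 0, i.e. a z^2 + b z + c = 0 with a = -0.766, b = 0.166, c = 1.
Discriminant D = b^2 - 4ac = (0.166)^2 - 4*(-0.766)*1 = 0.027556 - (-3.064) = 3.091556.
D >= 0, so the roots are real: z = (-b +/- sqrt(D)) / (2a) = (-0.166 +/- 1.758282) / (-1.532).
  z_1 = (-0.166 + 1.758282) / (-1.532) = -1.0393,   |z_1| = 1.0393.
  z_2 = (-0.166 - 1.758282) / (-1.532) = 1.2561,   |z_2| = 1.2561.
Moduli of all roots: 1.0393, 1.2561.
All moduli strictly greater than 1? Yes.
Verdict: Stationary.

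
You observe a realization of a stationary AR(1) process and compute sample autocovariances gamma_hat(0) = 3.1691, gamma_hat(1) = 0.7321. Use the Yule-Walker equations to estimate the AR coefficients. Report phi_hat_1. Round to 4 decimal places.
\hat\phi_{1} = 0.2310

The Yule-Walker equations for an AR(p) process read, in matrix form,
  Gamma_p phi = r_p,   with   (Gamma_p)_{ij} = gamma(|i - j|),
                       (r_p)_i = gamma(i),   i,j = 1..p.
Substitute the sample gammas (Toeplitz matrix and right-hand side of size 1):
  Gamma_p = [[3.1691]]
  r_p     = [0.7321]
With p = 1 this is the single equation gamma(0) phi_1 = gamma(1):
  phi_hat_1 = gamma(1) / gamma(0) = 0.7321 / 3.1691 = 0.2310.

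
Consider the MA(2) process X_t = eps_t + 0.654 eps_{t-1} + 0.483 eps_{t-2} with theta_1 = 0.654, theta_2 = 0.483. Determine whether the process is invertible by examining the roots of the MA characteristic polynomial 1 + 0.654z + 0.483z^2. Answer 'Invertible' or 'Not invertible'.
\text{Invertible}

The MA(q) characteristic polynomial is P(z) = 1 + 0.654z + 0.483z^2.
Invertibility requires all roots to lie outside the unit circle, i.e. |z| > 1 for every root.
Set 1 + (0.654) z + (0.483) z^2 = 0, i.e. a z^2 + b z + c = 0 with a = 0.483, b = 0.654, c = 1.
Discriminant D = b^2 - 4ac = (0.654)^2 - 4*(0.483)*1 = 0.427716 - (1.932) = -1.504284.
D < 0, so the roots are the complex-conjugate pair z = (-b +/- i sqrt(-D)) / (2a) = -0.677 +/- 1.2697i.
For a conjugate pair |z|^2 = z * conj(z) = (product of roots) = c/a = 1/(0.483) = 2.070393, so |z| = sqrt(2.070393) = 1.4389 for both roots.
Moduli of all roots: 1.4389, 1.4389.
All moduli strictly greater than 1? Yes.
Verdict: Invertible.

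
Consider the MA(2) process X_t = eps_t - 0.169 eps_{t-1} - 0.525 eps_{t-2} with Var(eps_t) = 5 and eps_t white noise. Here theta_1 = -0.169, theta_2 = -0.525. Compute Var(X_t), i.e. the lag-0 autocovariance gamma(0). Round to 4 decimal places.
\gamma(0) = 6.5209

For an MA(q) process X_t = eps_t + sum_i theta_i eps_{t-i} with
Var(eps_t) = sigma^2, the variance is
  gamma(0) = sigma^2 * (1 + sum_i theta_i^2).
  sum_i theta_i^2 = (-0.169)^2 + (-0.525)^2 = 0.028561 + 0.275625 = 0.304186.
  gamma(0) = 5 * (1 + 0.304186) = 5 * 1.304186 = 6.52093, which rounds to 6.5209.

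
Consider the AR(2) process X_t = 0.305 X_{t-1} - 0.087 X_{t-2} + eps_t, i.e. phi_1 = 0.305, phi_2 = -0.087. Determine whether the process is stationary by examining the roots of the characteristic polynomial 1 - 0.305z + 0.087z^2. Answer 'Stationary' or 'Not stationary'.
\text{Stationary}

The AR(p) characteristic polynomial is P(z) = 1 - 0.305z + 0.087z^2.
Stationarity requires all roots to lie outside the unit circle, i.e. |z| > 1 for every root.
Set 1 + (-0.305) z + (0.087) z^2 = 0, i.e. a z^2 + b z + c = 0 with a = 0.087, b = -0.305, c = 1.
Discriminant D = b^2 - 4ac = (-0.305)^2 - 4*(0.087)*1 = 0.093025 - (0.348) = -0.254975.
D < 0, so the roots are the complex-conjugate pair z = (-b +/- i sqrt(-D)) / (2a) = 1.7529 +/- 2.902i.
For a conjugate pair |z|^2 = z * conj(z) = (product of roots) = c/a = 1/(0.087) = 11.494253, so |z| = sqrt(11.494253) = 3.3903 for both roots.
Moduli of all roots: 3.3903, 3.3903.
All moduli strictly greater than 1? Yes.
Verdict: Stationary.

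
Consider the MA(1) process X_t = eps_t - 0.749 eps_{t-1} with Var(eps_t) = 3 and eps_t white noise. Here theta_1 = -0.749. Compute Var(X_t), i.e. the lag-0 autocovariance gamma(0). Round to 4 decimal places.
\gamma(0) = 4.6830

For an MA(q) process X_t = eps_t + sum_i theta_i eps_{t-i} with
Var(eps_t) = sigma^2, the variance is
  gamma(0) = sigma^2 * (1 + sum_i theta_i^2).
  sum_i theta_i^2 = (-0.749)^2 = 0.561001.
  gamma(0) = 3 * (1 + 0.561001) = 3 * 1.561001 = 4.683003, which rounds to 4.6830.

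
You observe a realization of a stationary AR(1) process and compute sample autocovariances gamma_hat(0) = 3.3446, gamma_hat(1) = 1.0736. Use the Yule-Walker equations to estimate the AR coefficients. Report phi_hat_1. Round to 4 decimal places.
\hat\phi_{1} = 0.3210

The Yule-Walker equations for an AR(p) process read, in matrix form,
  Gamma_p phi = r_p,   with   (Gamma_p)_{ij} = gamma(|i - j|),
                       (r_p)_i = gamma(i),   i,j = 1..p.
Substitute the sample gammas (Toeplitz matrix and right-hand side of size 1):
  Gamma_p = [[3.3446]]
  r_p     = [1.0736]
With p = 1 this is the single equation gamma(0) phi_1 = gamma(1):
  phi_hat_1 = gamma(1) / gamma(0) = 1.0736 / 3.3446 = 0.3210.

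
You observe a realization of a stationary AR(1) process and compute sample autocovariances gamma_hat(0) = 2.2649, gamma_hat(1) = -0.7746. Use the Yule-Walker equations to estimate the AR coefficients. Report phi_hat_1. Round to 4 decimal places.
\hat\phi_{1} = -0.3420

The Yule-Walker equations for an AR(p) process read, in matrix form,
  Gamma_p phi = r_p,   with   (Gamma_p)_{ij} = gamma(|i - j|),
                       (r_p)_i = gamma(i),   i,j = 1..p.
Substitute the sample gammas (Toeplitz matrix and right-hand side of size 1):
  Gamma_p = [[2.2649]]
  r_p     = [-0.7746]
With p = 1 this is the single equation gamma(0) phi_1 = gamma(1):
  phi_hat_1 = gamma(1) / gamma(0) = -0.7746 / 2.2649 = -0.3420.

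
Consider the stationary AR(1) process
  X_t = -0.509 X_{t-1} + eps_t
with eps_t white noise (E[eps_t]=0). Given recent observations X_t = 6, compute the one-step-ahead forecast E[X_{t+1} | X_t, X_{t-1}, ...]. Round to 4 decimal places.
E[X_{t+1} \mid \mathcal F_t] = -3.0540

For an AR(p) model X_t = c + sum_i phi_i X_{t-i} + eps_t, the
one-step-ahead conditional mean is
  E[X_{t+1} | X_t, ...] = c + sum_i phi_i X_{t+1-i}.
Substitute known values:
  E[X_{t+1} | ...] = (-0.509) * (6)
                   = -3.0540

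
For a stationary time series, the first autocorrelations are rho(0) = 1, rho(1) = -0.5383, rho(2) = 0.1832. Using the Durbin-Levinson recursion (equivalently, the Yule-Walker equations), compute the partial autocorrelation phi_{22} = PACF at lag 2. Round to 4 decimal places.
\phi_{22} = -0.1500

The PACF at lag k is phi_{kk}, the last component of the solution
to the Yule-Walker system G_k phi = r_k where
  (G_k)_{ij} = rho(|i - j|), (r_k)_i = rho(i), i,j = 1..k.
Equivalently, Durbin-Levinson gives phi_{kk} iteratively:
  phi_{11} = rho(1)
  phi_{kk} = [rho(k) - sum_{j=1..k-1} phi_{k-1,j} rho(k-j)]
            / [1 - sum_{j=1..k-1} phi_{k-1,j} rho(j)],
  phi_{k,j} = phi_{k-1,j} - phi_{kk} phi_{k-1,k-j},  j = 1..k-1.
Step k = 1:
  phi_11 = rho(1) = -0.5383.
Step k = 2:
  phi_22 = [rho(2) - phi_11 rho(1)] / [1 - phi_11 rho(1)] = [0.1832 - (-0.5383)(-0.5383)] / [1 - (-0.5383)(-0.5383)]
         = -0.10656689 / 0.71023311 = -0.15.
Therefore phi_{22} = -0.1500.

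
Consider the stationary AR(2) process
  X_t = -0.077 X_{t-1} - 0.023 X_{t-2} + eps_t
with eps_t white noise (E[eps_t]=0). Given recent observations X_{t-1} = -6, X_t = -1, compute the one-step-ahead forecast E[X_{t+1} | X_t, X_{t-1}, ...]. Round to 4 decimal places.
E[X_{t+1} \mid \mathcal F_t] = 0.2150

For an AR(p) model X_t = c + sum_i phi_i X_{t-i} + eps_t, the
one-step-ahead conditional mean is
  E[X_{t+1} | X_t, ...] = c + sum_i phi_i X_{t+1-i}.
Substitute known values:
  E[X_{t+1} | ...] = (-0.077) * (-1) + (-0.023) * (-6)
                   = 0.2150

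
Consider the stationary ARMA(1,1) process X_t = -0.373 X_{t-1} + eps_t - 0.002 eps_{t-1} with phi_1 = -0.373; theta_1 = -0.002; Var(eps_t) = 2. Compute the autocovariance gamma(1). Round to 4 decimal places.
\gamma(1) = -0.8719

Multiply the model equation by X_{t-k} and take expectations. With theta_0 = psi_0 = 1 and psi_j the MA(infinity) weights, this gives
  gamma(k) - sum_i phi_i gamma(k-i) = c_k,
  c_k = sigma^2 * sum_{j=k..q} theta_j psi_{j-k}   (c_k = 0 for k > q),
using gamma(-m) = gamma(m).
psi-weights needed (psi_j = theta_j + sum_i phi_i psi_{j-i}):
  psi_1 = theta_1 + phi_1 = -0.002 + (-0.373) = -0.375
Right-hand sides:
  c_0 = sigma^2 (1 + theta_1 psi_1) = 2 * (1 + (-0.002)(-0.375)) = 2 * 1.00075 = 2.0015
  c_1 = sigma^2 theta_1 = 2 * (-0.002) = -0.004
  c_2 = 0
Equations for k = 0 and k = 1 (AR order 1):
  gamma(0) = phi_1 gamma(1) + c_0
  gamma(1) = phi_1 gamma(0) + c_1
Substituting the second into the first: gamma(0) (1 - phi_1^2) = c_0 + phi_1 c_1, so
  gamma(0) = (c_0 + phi_1 c_1) / (1 - phi_1^2) = (2.0015 + (-0.373)(-0.004)) / (1 - (-0.373)^2) = 2.002992 / 0.860871 = 2.326704.
  gamma(1) = phi_1 gamma(0) + c_1 = (-0.373)(2.326704) + (-0.004) = -0.871861.
Therefore gamma(1) = -0.8719 (to 4 decimal places).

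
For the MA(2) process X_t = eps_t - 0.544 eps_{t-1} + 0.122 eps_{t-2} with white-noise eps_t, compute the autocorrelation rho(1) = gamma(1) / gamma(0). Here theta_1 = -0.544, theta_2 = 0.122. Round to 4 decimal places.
\rho(1) = -0.4656

For an MA(q) process with theta_0 = 1, the autocovariance is
  gamma(k) = sigma^2 * sum_{i=0..q-k} theta_i * theta_{i+k},
and rho(k) = gamma(k) / gamma(0). Sigma^2 cancels.
  numerator   = (1)*(-0.544) + (-0.544)*(0.122) = -0.610368.
  denominator = (1)^2 + (-0.544)^2 + (0.122)^2 = 1.31082.
  rho(1) = -0.610368 / 1.31082 = -0.4656.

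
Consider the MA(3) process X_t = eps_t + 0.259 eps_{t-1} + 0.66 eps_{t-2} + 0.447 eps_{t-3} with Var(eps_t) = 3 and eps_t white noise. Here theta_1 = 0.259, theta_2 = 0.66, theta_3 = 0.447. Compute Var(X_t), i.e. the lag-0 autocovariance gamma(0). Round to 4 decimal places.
\gamma(0) = 5.1075

For an MA(q) process X_t = eps_t + sum_i theta_i eps_{t-i} with
Var(eps_t) = sigma^2, the variance is
  gamma(0) = sigma^2 * (1 + sum_i theta_i^2).
  sum_i theta_i^2 = (0.259)^2 + (0.66)^2 + (0.447)^2 = 0.067081 + 0.4356 + 0.199809 = 0.70249.
  gamma(0) = 3 * (1 + 0.70249) = 3 * 1.70249 = 5.10747, which rounds to 5.1075.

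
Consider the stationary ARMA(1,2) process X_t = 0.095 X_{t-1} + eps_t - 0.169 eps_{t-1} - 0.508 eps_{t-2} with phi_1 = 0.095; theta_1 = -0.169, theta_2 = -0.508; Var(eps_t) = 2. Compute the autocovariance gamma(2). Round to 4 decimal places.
\gamma(2) = -1.0180

Multiply the model equation by X_{t-k} and take expectations. With theta_0 = psi_0 = 1 and psi_j the MA(infinity) weights, this gives
  gamma(k) - sum_i phi_i gamma(k-i) = c_k,
  c_k = sigma^2 * sum_{j=k..q} theta_j psi_{j-k}   (c_k = 0 for k > q),
using gamma(-m) = gamma(m).
psi-weights needed (psi_j = theta_j + sum_i phi_i psi_{j-i}):
  psi_1 = theta_1 + phi_1 = -0.169 + (0.095) = -0.074
  psi_2 = theta_2 + phi_1 psi_1 = -0.508 + (0.095)(-0.074) = -0.51503
Right-hand sides:
  c_0 = sigma^2 (1 + theta_1 psi_1 + theta_2 psi_2) = 2 * (1 + (-0.169)(-0.074) + (-0.508)(-0.51503)) = 2 * 1.274141 = 2.548282
  c_1 = sigma^2 (theta_1 + theta_2 psi_1) = 2 * (-0.169 + (-0.508)(-0.074)) = -0.262816
  c_2 = sigma^2 theta_2 = 2 * (-0.508) = -1.016
Equations for k = 0 and k = 1 (AR order 1):
  gamma(0) = phi_1 gamma(1) + c_0
  gamma(1) = phi_1 gamma(0) + c_1
Substituting the second into the first: gamma(0) (1 - phi_1^2) = c_0 + phi_1 c_1, so
  gamma(0) = (c_0 + phi_1 c_1) / (1 - phi_1^2) = (2.548282 + (0.095)(-0.262816)) / (1 - (0.095)^2) = 2.523315 / 0.990975 = 2.546295.
  gamma(1) = phi_1 gamma(0) + c_1 = (0.095)(2.546295) + (-0.262816) = -0.020918.
For k = 2: gamma(2) = phi_1 gamma(1) + c_2
  = (0.095)(-0.020918) + (-1.016) = -1.017987.
Therefore gamma(2) = -1.0180 (to 4 decimal places).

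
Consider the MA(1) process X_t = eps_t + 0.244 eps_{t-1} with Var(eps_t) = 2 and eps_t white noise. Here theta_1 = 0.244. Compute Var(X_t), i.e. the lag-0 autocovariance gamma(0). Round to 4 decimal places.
\gamma(0) = 2.1191

For an MA(q) process X_t = eps_t + sum_i theta_i eps_{t-i} with
Var(eps_t) = sigma^2, the variance is
  gamma(0) = sigma^2 * (1 + sum_i theta_i^2).
  sum_i theta_i^2 = (0.244)^2 = 0.059536.
  gamma(0) = 2 * (1 + 0.059536) = 2 * 1.059536 = 2.119072, which rounds to 2.1191.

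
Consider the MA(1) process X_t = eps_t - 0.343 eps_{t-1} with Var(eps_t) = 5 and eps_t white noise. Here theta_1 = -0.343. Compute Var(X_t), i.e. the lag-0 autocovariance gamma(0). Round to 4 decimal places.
\gamma(0) = 5.5882

For an MA(q) process X_t = eps_t + sum_i theta_i eps_{t-i} with
Var(eps_t) = sigma^2, the variance is
  gamma(0) = sigma^2 * (1 + sum_i theta_i^2).
  sum_i theta_i^2 = (-0.343)^2 = 0.117649.
  gamma(0) = 5 * (1 + 0.117649) = 5 * 1.117649 = 5.588245, which rounds to 5.5882.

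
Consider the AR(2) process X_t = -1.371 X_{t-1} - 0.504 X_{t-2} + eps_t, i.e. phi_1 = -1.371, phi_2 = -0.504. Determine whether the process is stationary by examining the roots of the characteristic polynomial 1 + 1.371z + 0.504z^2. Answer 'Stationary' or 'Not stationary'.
\text{Stationary}

The AR(p) characteristic polynomial is P(z) = 1 + 1.371z + 0.504z^2.
Stationarity requires all roots to lie outside the unit circle, i.e. |z| > 1 for every root.
Set 1 + (1.371) z + (0.504) z^2 = 0, i.e. a z^2 + b z + c = 0 with a = 0.504, b = 1.371, c = 1.
Discriminant D = b^2 - 4ac = (1.371)^2 - 4*(0.504)*1 = 1.879641 - (2.016) = -0.136359.
D < 0, so the roots are the complex-conjugate pair z = (-b +/- i sqrt(-D)) / (2a) = -1.3601 +/- 0.3663i.
For a conjugate pair |z|^2 = z * conj(z) = (product of roots) = c/a = 1/(0.504) = 1.984127, so |z| = sqrt(1.984127) = 1.4086 for both roots.
Moduli of all roots: 1.4086, 1.4086.
All moduli strictly greater than 1? Yes.
Verdict: Stationary.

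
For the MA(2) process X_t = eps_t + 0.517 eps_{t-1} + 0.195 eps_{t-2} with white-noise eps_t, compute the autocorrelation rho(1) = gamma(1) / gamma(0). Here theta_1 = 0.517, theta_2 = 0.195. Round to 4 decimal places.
\rho(1) = 0.4733

For an MA(q) process with theta_0 = 1, the autocovariance is
  gamma(k) = sigma^2 * sum_{i=0..q-k} theta_i * theta_{i+k},
and rho(k) = gamma(k) / gamma(0). Sigma^2 cancels.
  numerator   = (1)*(0.517) + (0.517)*(0.195) = 0.617815.
  denominator = (1)^2 + (0.517)^2 + (0.195)^2 = 1.305314.
  rho(1) = 0.617815 / 1.305314 = 0.4733.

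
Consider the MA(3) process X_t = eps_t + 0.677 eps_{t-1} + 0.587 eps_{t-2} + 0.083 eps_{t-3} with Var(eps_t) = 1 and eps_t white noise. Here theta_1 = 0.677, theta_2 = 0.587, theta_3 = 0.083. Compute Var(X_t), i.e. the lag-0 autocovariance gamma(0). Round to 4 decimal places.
\gamma(0) = 1.8098

For an MA(q) process X_t = eps_t + sum_i theta_i eps_{t-i} with
Var(eps_t) = sigma^2, the variance is
  gamma(0) = sigma^2 * (1 + sum_i theta_i^2).
  sum_i theta_i^2 = (0.677)^2 + (0.587)^2 + (0.083)^2 = 0.458329 + 0.344569 + 0.006889 = 0.809787.
  gamma(0) = 1 * (1 + 0.809787) = 1 * 1.809787 = 1.809787, which rounds to 1.8098.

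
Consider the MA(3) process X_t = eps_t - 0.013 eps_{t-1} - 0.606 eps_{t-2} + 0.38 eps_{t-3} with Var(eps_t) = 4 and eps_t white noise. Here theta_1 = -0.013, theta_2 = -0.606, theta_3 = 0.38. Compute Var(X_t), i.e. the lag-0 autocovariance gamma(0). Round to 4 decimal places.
\gamma(0) = 6.0472

For an MA(q) process X_t = eps_t + sum_i theta_i eps_{t-i} with
Var(eps_t) = sigma^2, the variance is
  gamma(0) = sigma^2 * (1 + sum_i theta_i^2).
  sum_i theta_i^2 = (-0.013)^2 + (-0.606)^2 + (0.38)^2 = 0.000169 + 0.367236 + 0.1444 = 0.511805.
  gamma(0) = 4 * (1 + 0.511805) = 4 * 1.511805 = 6.04722, which rounds to 6.0472.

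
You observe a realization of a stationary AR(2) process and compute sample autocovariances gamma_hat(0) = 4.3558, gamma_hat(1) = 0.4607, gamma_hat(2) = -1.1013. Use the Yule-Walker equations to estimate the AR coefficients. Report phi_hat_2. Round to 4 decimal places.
\hat\phi_{2} = -0.2670

The Yule-Walker equations for an AR(p) process read, in matrix form,
  Gamma_p phi = r_p,   with   (Gamma_p)_{ij} = gamma(|i - j|),
                       (r_p)_i = gamma(i),   i,j = 1..p.
Substitute the sample gammas (Toeplitz matrix and right-hand side of size 2):
  Gamma_p = [[4.3558, 0.4607], [0.4607, 4.3558]]
  r_p     = [0.4607, -1.1013]
Written out:
  4.3558 phi_1 + 0.4607 phi_2 = 0.4607
  0.4607 phi_1 + 4.3558 phi_2 = -1.1013
Solve by Cramer's rule:
  det = gamma(0)^2 - gamma(1)^2 = (4.3558)^2 - (0.4607)^2 = 18.97299364 - 0.21224449 = 18.76074915
  phi_hat_1 = [gamma(1) gamma(0) - gamma(1) gamma(2)] / det = [(0.4607)(4.3558) - (0.4607)(-1.1013)] / 18.76074915 = 2.51408597 / 18.76074915 = 0.134
  phi_hat_2 = [gamma(0) gamma(2) - gamma(1)^2] / det = [(4.3558)(-1.1013) - (0.4607)^2] / 18.76074915 = -5.00928703 / 18.76074915 = -0.267
So phi_hat = [0.1340, -0.2670].
Therefore phi_hat_2 = -0.2670.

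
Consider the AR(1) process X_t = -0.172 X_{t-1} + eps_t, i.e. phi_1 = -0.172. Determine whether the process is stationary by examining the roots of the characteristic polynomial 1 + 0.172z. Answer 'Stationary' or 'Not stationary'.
\text{Stationary}

The AR(p) characteristic polynomial is P(z) = 1 + 0.172z.
Stationarity requires all roots to lie outside the unit circle, i.e. |z| > 1 for every root.
This is linear in z: 1 + (0.172) z = 0  =>  z = -1/(0.172) = -5.813953,  |z| = 5.813953.
Moduli of all roots: 5.8140.
All moduli strictly greater than 1? Yes.
Verdict: Stationary.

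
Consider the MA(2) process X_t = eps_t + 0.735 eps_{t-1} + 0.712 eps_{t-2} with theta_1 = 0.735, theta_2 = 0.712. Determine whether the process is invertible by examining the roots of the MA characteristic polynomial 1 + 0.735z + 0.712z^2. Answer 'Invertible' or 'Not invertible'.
\text{Invertible}

The MA(q) characteristic polynomial is P(z) = 1 + 0.735z + 0.712z^2.
Invertibility requires all roots to lie outside the unit circle, i.e. |z| > 1 for every root.
Set 1 + (0.735) z + (0.712) z^2 = 0, i.e. a z^2 + b z + c = 0 with a = 0.712, b = 0.735, c = 1.
Discriminant D = b^2 - 4ac = (0.735)^2 - 4*(0.712)*1 = 0.540225 - (2.848) = -2.307775.
D < 0, so the roots are the complex-conjugate pair z = (-b +/- i sqrt(-D)) / (2a) = -0.5162 +/- 1.0668i.
For a conjugate pair |z|^2 = z * conj(z) = (product of roots) = c/a = 1/(0.712) = 1.404494, so |z| = sqrt(1.404494) = 1.1851 for both roots.
Moduli of all roots: 1.1851, 1.1851.
All moduli strictly greater than 1? Yes.
Verdict: Invertible.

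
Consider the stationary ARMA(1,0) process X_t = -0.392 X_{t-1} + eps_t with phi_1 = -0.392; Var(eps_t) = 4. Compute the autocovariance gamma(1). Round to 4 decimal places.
\gamma(1) = -1.8527

Multiply the model equation by X_{t-k} and take expectations. With theta_0 = psi_0 = 1 and psi_j the MA(infinity) weights, this gives
  gamma(k) - sum_i phi_i gamma(k-i) = c_k,
  c_k = sigma^2 * sum_{j=k..q} theta_j psi_{j-k}   (c_k = 0 for k > q),
using gamma(-m) = gamma(m).
Pure AR (q = 0): c_0 = sigma^2 = 4, c_k = 0 for k >= 1.
Equations for k = 0 and k = 1 (AR order 1):
  gamma(0) = phi_1 gamma(1) + c_0
  gamma(1) = phi_1 gamma(0) + c_1
Substituting the second into the first: gamma(0) (1 - phi_1^2) = c_0 + phi_1 c_1, so
  gamma(0) = c_0 / (1 - phi_1^2) = 4 / (1 - (-0.392)^2) = 4 / 0.846336 = 4.726255.
  gamma(1) = phi_1 gamma(0) = (-0.392)(4.726255) = -1.852692.
Therefore gamma(1) = -1.8527 (to 4 decimal places).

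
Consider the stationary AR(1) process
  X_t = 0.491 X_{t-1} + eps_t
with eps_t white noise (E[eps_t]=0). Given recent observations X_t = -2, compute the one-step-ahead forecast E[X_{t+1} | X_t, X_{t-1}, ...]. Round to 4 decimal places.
E[X_{t+1} \mid \mathcal F_t] = -0.9820

For an AR(p) model X_t = c + sum_i phi_i X_{t-i} + eps_t, the
one-step-ahead conditional mean is
  E[X_{t+1} | X_t, ...] = c + sum_i phi_i X_{t+1-i}.
Substitute known values:
  E[X_{t+1} | ...] = (0.491) * (-2)
                   = -0.9820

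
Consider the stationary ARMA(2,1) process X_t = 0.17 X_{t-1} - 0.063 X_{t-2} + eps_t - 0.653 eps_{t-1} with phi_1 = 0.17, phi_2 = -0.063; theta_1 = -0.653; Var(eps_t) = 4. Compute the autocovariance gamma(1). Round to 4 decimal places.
\gamma(1) = -1.6547

Multiply the model equation by X_{t-k} and take expectations. With theta_0 = psi_0 = 1 and psi_j the MA(infinity) weights, this gives
  gamma(k) - sum_i phi_i gamma(k-i) = c_k,
  c_k = sigma^2 * sum_{j=k..q} theta_j psi_{j-k}   (c_k = 0 for k > q),
using gamma(-m) = gamma(m).
psi-weights needed (psi_j = theta_j + sum_i phi_i psi_{j-i}):
  psi_1 = theta_1 + phi_1 = -0.653 + (0.17) = -0.483
Right-hand sides:
  c_0 = sigma^2 (1 + theta_1 psi_1) = 4 * (1 + (-0.653)(-0.483)) = 4 * 1.315399 = 5.261596
  c_1 = sigma^2 theta_1 = 4 * (-0.653) = -2.612
  c_2 = 0
Equations for k = 0, 1, 2 (AR order 2, c_2 = 0):
  (E0) gamma(0) = phi_1 gamma(1) + phi_2 gamma(2) + c_0
  (E1) gamma(1) = phi_1 gamma(0) + phi_2 gamma(1) + c_1
  (E2) gamma(2) = phi_1 gamma(1) + phi_2 gamma(0)
From (E1): gamma(1) = A gamma(0) + B with
  A = phi_1 / (1 - phi_2) = 0.17 / 1.063 = 0.159925,   B = c_1 / (1 - phi_2) = -2.612 / 1.063 = -2.457197.
Insert (E2) into (E0): gamma(0) (1 - phi_2^2) = phi_1 (1 + phi_2) gamma(1) + c_0.
  phi_1 (1 + phi_2) = (0.17)(0.937) = 0.15929,   1 - phi_2^2 = 0.996031.
Replace gamma(1) by A gamma(0) + B and collect gamma(0):
  gamma(0) [0.996031 - (0.15929)(0.159925)] = (0.15929)(-2.457197) + 5.261596
  gamma(0) * 0.970557 = 4.870189
  gamma(0) = 4.870189 / 0.970557 = 5.017934.
  gamma(1) = A gamma(0) + B = (0.159925)(5.017934) + (-2.457197) = -1.654705.
Therefore gamma(1) = -1.6547 (to 4 decimal places).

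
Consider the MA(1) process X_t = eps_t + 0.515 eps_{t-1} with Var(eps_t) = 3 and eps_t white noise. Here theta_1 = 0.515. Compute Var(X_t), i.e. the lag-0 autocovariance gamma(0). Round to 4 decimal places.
\gamma(0) = 3.7957

For an MA(q) process X_t = eps_t + sum_i theta_i eps_{t-i} with
Var(eps_t) = sigma^2, the variance is
  gamma(0) = sigma^2 * (1 + sum_i theta_i^2).
  sum_i theta_i^2 = (0.515)^2 = 0.265225.
  gamma(0) = 3 * (1 + 0.265225) = 3 * 1.265225 = 3.795675, which rounds to 3.7957.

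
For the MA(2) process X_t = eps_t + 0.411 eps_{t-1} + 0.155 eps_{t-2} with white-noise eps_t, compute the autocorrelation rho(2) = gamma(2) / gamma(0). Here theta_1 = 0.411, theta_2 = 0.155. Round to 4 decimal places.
\rho(2) = 0.1299

For an MA(q) process with theta_0 = 1, the autocovariance is
  gamma(k) = sigma^2 * sum_{i=0..q-k} theta_i * theta_{i+k},
and rho(k) = gamma(k) / gamma(0). Sigma^2 cancels.
  numerator   = (1)*(0.155) = 0.155.
  denominator = (1)^2 + (0.411)^2 + (0.155)^2 = 1.192946.
  rho(2) = 0.155 / 1.192946 = 0.1299.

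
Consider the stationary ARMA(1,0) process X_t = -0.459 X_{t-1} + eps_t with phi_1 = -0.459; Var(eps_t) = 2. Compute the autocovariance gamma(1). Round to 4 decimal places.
\gamma(1) = -1.1630

Multiply the model equation by X_{t-k} and take expectations. With theta_0 = psi_0 = 1 and psi_j the MA(infinity) weights, this gives
  gamma(k) - sum_i phi_i gamma(k-i) = c_k,
  c_k = sigma^2 * sum_{j=k..q} theta_j psi_{j-k}   (c_k = 0 for k > q),
using gamma(-m) = gamma(m).
Pure AR (q = 0): c_0 = sigma^2 = 2, c_k = 0 for k >= 1.
Equations for k = 0 and k = 1 (AR order 1):
  gamma(0) = phi_1 gamma(1) + c_0
  gamma(1) = phi_1 gamma(0) + c_1
Substituting the second into the first: gamma(0) (1 - phi_1^2) = c_0 + phi_1 c_1, so
  gamma(0) = c_0 / (1 - phi_1^2) = 2 / (1 - (-0.459)^2) = 2 / 0.789319 = 2.53383.
  gamma(1) = phi_1 gamma(0) = (-0.459)(2.53383) = -1.163028.
Therefore gamma(1) = -1.1630 (to 4 decimal places).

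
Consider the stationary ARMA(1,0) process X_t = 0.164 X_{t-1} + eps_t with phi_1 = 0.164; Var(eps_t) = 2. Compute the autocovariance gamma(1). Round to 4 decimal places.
\gamma(1) = 0.3371

Multiply the model equation by X_{t-k} and take expectations. With theta_0 = psi_0 = 1 and psi_j the MA(infinity) weights, this gives
  gamma(k) - sum_i phi_i gamma(k-i) = c_k,
  c_k = sigma^2 * sum_{j=k..q} theta_j psi_{j-k}   (c_k = 0 for k > q),
using gamma(-m) = gamma(m).
Pure AR (q = 0): c_0 = sigma^2 = 2, c_k = 0 for k >= 1.
Equations for k = 0 and k = 1 (AR order 1):
  gamma(0) = phi_1 gamma(1) + c_0
  gamma(1) = phi_1 gamma(0) + c_1
Substituting the second into the first: gamma(0) (1 - phi_1^2) = c_0 + phi_1 c_1, so
  gamma(0) = c_0 / (1 - phi_1^2) = 2 / (1 - (0.164)^2) = 2 / 0.973104 = 2.055279.
  gamma(1) = phi_1 gamma(0) = (0.164)(2.055279) = 0.337066.
Therefore gamma(1) = 0.3371 (to 4 decimal places).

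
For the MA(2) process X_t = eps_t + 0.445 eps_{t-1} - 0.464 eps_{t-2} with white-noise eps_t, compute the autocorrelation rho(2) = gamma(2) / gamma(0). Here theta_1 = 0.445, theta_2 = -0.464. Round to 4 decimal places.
\rho(2) = -0.3283

For an MA(q) process with theta_0 = 1, the autocovariance is
  gamma(k) = sigma^2 * sum_{i=0..q-k} theta_i * theta_{i+k},
and rho(k) = gamma(k) / gamma(0). Sigma^2 cancels.
  numerator   = (1)*(-0.464) = -0.464.
  denominator = (1)^2 + (0.445)^2 + (-0.464)^2 = 1.413321.
  rho(2) = -0.464 / 1.413321 = -0.3283.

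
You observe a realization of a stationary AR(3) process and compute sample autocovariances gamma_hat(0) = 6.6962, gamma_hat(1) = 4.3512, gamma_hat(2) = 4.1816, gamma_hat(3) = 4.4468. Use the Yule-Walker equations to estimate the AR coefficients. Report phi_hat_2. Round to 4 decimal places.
\hat\phi_{2} = 0.2060

The Yule-Walker equations for an AR(p) process read, in matrix form,
  Gamma_p phi = r_p,   with   (Gamma_p)_{ij} = gamma(|i - j|),
                       (r_p)_i = gamma(i),   i,j = 1..p.
Substitute the sample gammas (Toeplitz matrix and right-hand side of size 3):
  Gamma_p = [[6.6962, 4.3512, 4.1816], [4.3512, 6.6962, 4.3512], [4.1816, 4.3512, 6.6962]]
  r_p     = [4.3512, 4.1816, 4.4468]
Written out (R1..R3):
  (R1) 6.6962 phi_1 + 4.3512 phi_2 + 4.1816 phi_3 = 4.3512
  (R2) 4.3512 phi_1 + 6.6962 phi_2 + 4.3512 phi_3 = 4.1816
  (R3) 4.1816 phi_1 + 4.3512 phi_2 + 6.6962 phi_3 = 4.4468
Gaussian elimination:
  R2 <- R2 - (4.3512/6.6962) R1 = R2 - (0.649801) R1:  3.868784 phi_2 + 1.633991 phi_3 = 1.354184
  R3 <- R3 - (4.1816/6.6962) R1 = R3 - (0.624474) R1:  1.633991 phi_2 + 4.084901 phi_3 = 1.729591
  R3 <- R3 - (1.633991/3.868784) R2 = R3 - (0.422352) R2:  3.394781 phi_3 = 1.157648
Back-substitution:
  phi_hat_3 = 1.157648 / 3.394781 = 0.341008
  phi_hat_2 = (1.354184 - (1.633991)(0.341008)) / 3.868784 = 0.206003
  phi_hat_1 = (4.3512 - (4.3512)(0.206003) - (4.1816)(0.341008)) / 6.6962 = 0.30299
So phi_hat = [0.3030, 0.2060, 0.3410].
Therefore phi_hat_2 = 0.2060.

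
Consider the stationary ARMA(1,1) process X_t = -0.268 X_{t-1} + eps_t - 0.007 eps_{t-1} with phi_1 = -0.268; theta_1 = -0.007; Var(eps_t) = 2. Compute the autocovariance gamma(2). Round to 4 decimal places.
\gamma(2) = 0.1591

Multiply the model equation by X_{t-k} and take expectations. With theta_0 = psi_0 = 1 and psi_j the MA(infinity) weights, this gives
  gamma(k) - sum_i phi_i gamma(k-i) = c_k,
  c_k = sigma^2 * sum_{j=k..q} theta_j psi_{j-k}   (c_k = 0 for k > q),
using gamma(-m) = gamma(m).
psi-weights needed (psi_j = theta_j + sum_i phi_i psi_{j-i}):
  psi_1 = theta_1 + phi_1 = -0.007 + (-0.268) = -0.275
Right-hand sides:
  c_0 = sigma^2 (1 + theta_1 psi_1) = 2 * (1 + (-0.007)(-0.275)) = 2 * 1.001925 = 2.00385
  c_1 = sigma^2 theta_1 = 2 * (-0.007) = -0.014
  c_2 = 0
Equations for k = 0 and k = 1 (AR order 1):
  gamma(0) = phi_1 gamma(1) + c_0
  gamma(1) = phi_1 gamma(0) + c_1
Substituting the second into the first: gamma(0) (1 - phi_1^2) = c_0 + phi_1 c_1, so
  gamma(0) = (c_0 + phi_1 c_1) / (1 - phi_1^2) = (2.00385 + (-0.268)(-0.014)) / (1 - (-0.268)^2) = 2.007602 / 0.928176 = 2.162954.
  gamma(1) = phi_1 gamma(0) + c_1 = (-0.268)(2.162954) + (-0.014) = -0.593672.
For k = 2 (> q): gamma(2) = phi_1 gamma(1) = (-0.268)(-0.593672) = 0.159104.
Therefore gamma(2) = 0.1591 (to 4 decimal places).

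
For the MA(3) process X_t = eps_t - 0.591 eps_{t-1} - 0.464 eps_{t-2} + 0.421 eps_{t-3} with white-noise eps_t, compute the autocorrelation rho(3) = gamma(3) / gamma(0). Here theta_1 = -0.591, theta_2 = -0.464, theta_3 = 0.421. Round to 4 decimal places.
\rho(3) = 0.2417

For an MA(q) process with theta_0 = 1, the autocovariance is
  gamma(k) = sigma^2 * sum_{i=0..q-k} theta_i * theta_{i+k},
and rho(k) = gamma(k) / gamma(0). Sigma^2 cancels.
  numerator   = (1)*(0.421) = 0.421.
  denominator = (1)^2 + (-0.591)^2 + (-0.464)^2 + (0.421)^2 = 1.741818.
  rho(3) = 0.421 / 1.741818 = 0.2417.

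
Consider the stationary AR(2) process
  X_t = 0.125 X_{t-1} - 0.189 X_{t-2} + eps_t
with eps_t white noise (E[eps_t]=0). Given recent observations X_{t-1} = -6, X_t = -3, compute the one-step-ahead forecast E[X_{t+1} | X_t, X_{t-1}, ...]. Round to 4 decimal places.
E[X_{t+1} \mid \mathcal F_t] = 0.7590

For an AR(p) model X_t = c + sum_i phi_i X_{t-i} + eps_t, the
one-step-ahead conditional mean is
  E[X_{t+1} | X_t, ...] = c + sum_i phi_i X_{t+1-i}.
Substitute known values:
  E[X_{t+1} | ...] = (0.125) * (-3) + (-0.189) * (-6)
                   = 0.7590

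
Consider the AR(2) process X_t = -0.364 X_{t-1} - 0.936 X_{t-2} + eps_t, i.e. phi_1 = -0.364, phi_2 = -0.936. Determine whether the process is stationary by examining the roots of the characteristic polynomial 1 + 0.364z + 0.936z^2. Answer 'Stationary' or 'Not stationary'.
\text{Stationary}

The AR(p) characteristic polynomial is P(z) = 1 + 0.364z + 0.936z^2.
Stationarity requires all roots to lie outside the unit circle, i.e. |z| > 1 for every root.
Set 1 + (0.364) z + (0.936) z^2 = 0, i.e. a z^2 + b z + c = 0 with a = 0.936, b = 0.364, c = 1.
Discriminant D = b^2 - 4ac = (0.364)^2 - 4*(0.936)*1 = 0.132496 - (3.744) = -3.611504.
D < 0, so the roots are the complex-conjugate pair z = (-b +/- i sqrt(-D)) / (2a) = -0.1944 +/- 1.0152i.
For a conjugate pair |z|^2 = z * conj(z) = (product of roots) = c/a = 1/(0.936) = 1.068376, so |z| = sqrt(1.068376) = 1.0336 for both roots.
Moduli of all roots: 1.0336, 1.0336.
All moduli strictly greater than 1? Yes.
Verdict: Stationary.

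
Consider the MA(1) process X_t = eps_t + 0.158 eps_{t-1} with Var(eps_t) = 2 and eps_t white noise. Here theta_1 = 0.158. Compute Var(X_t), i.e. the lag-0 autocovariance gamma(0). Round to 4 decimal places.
\gamma(0) = 2.0499

For an MA(q) process X_t = eps_t + sum_i theta_i eps_{t-i} with
Var(eps_t) = sigma^2, the variance is
  gamma(0) = sigma^2 * (1 + sum_i theta_i^2).
  sum_i theta_i^2 = (0.158)^2 = 0.024964.
  gamma(0) = 2 * (1 + 0.024964) = 2 * 1.024964 = 2.049928, which rounds to 2.0499.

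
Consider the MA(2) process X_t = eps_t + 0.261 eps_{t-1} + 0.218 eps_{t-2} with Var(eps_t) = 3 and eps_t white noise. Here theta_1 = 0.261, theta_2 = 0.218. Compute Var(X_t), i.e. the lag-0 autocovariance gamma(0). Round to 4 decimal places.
\gamma(0) = 3.3469

For an MA(q) process X_t = eps_t + sum_i theta_i eps_{t-i} with
Var(eps_t) = sigma^2, the variance is
  gamma(0) = sigma^2 * (1 + sum_i theta_i^2).
  sum_i theta_i^2 = (0.261)^2 + (0.218)^2 = 0.068121 + 0.047524 = 0.115645.
  gamma(0) = 3 * (1 + 0.115645) = 3 * 1.115645 = 3.346935, which rounds to 3.3469.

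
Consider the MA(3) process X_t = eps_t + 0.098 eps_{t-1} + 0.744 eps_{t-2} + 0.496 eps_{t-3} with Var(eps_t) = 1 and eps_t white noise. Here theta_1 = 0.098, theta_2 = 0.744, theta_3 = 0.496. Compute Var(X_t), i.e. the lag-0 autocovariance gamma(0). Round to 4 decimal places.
\gamma(0) = 1.8092

For an MA(q) process X_t = eps_t + sum_i theta_i eps_{t-i} with
Var(eps_t) = sigma^2, the variance is
  gamma(0) = sigma^2 * (1 + sum_i theta_i^2).
  sum_i theta_i^2 = (0.098)^2 + (0.744)^2 + (0.496)^2 = 0.009604 + 0.553536 + 0.246016 = 0.809156.
  gamma(0) = 1 * (1 + 0.809156) = 1 * 1.809156 = 1.809156, which rounds to 1.8092.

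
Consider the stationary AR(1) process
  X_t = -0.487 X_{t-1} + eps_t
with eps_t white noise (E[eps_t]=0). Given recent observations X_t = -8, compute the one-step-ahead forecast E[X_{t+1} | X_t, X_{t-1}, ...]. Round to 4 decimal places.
E[X_{t+1} \mid \mathcal F_t] = 3.8960

For an AR(p) model X_t = c + sum_i phi_i X_{t-i} + eps_t, the
one-step-ahead conditional mean is
  E[X_{t+1} | X_t, ...] = c + sum_i phi_i X_{t+1-i}.
Substitute known values:
  E[X_{t+1} | ...] = (-0.487) * (-8)
                   = 3.8960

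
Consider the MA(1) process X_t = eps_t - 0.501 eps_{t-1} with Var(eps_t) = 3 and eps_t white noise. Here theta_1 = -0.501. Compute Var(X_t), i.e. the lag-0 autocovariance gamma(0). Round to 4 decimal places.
\gamma(0) = 3.7530

For an MA(q) process X_t = eps_t + sum_i theta_i eps_{t-i} with
Var(eps_t) = sigma^2, the variance is
  gamma(0) = sigma^2 * (1 + sum_i theta_i^2).
  sum_i theta_i^2 = (-0.501)^2 = 0.251001.
  gamma(0) = 3 * (1 + 0.251001) = 3 * 1.251001 = 3.753003, which rounds to 3.7530.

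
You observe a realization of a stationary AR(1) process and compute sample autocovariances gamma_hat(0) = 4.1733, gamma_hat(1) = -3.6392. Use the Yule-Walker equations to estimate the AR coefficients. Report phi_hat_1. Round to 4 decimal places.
\hat\phi_{1} = -0.8720

The Yule-Walker equations for an AR(p) process read, in matrix form,
  Gamma_p phi = r_p,   with   (Gamma_p)_{ij} = gamma(|i - j|),
                       (r_p)_i = gamma(i),   i,j = 1..p.
Substitute the sample gammas (Toeplitz matrix and right-hand side of size 1):
  Gamma_p = [[4.1733]]
  r_p     = [-3.6392]
With p = 1 this is the single equation gamma(0) phi_1 = gamma(1):
  phi_hat_1 = gamma(1) / gamma(0) = -3.6392 / 4.1733 = -0.8720.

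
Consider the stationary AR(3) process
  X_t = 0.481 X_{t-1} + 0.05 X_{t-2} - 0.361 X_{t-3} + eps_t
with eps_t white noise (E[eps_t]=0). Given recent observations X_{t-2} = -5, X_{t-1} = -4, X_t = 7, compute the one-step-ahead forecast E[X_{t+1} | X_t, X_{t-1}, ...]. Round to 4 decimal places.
E[X_{t+1} \mid \mathcal F_t] = 4.9720

For an AR(p) model X_t = c + sum_i phi_i X_{t-i} + eps_t, the
one-step-ahead conditional mean is
  E[X_{t+1} | X_t, ...] = c + sum_i phi_i X_{t+1-i}.
Substitute known values:
  E[X_{t+1} | ...] = (0.481) * (7) + (0.05) * (-4) + (-0.361) * (-5)
                   = 4.9720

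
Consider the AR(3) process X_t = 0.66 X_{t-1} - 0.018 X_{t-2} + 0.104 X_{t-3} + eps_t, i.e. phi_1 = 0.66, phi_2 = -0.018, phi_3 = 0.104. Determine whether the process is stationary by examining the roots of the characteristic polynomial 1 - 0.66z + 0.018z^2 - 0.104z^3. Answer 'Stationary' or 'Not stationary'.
\text{Stationary}

The AR(p) characteristic polynomial is P(z) = 1 - 0.66z + 0.018z^2 - 0.104z^3.
Stationarity requires all roots to lie outside the unit circle, i.e. |z| > 1 for every root.
Degree 3: look for a simple real root z0 first, then factor out (1 - z/z0) and solve the remaining quadratic.
Testing z0 = 1.25: P(1.25) = 1 + (-0.66)(1.25) + (0.018)(1.25)^2 + (-0.104)(1.25)^3
  = 1 + (-0.825) + (0.028125) + (-0.203125) = 0.  So z_0 = 1.25 is a root, |z_0| = 1.25.
Divide out the factor (1 - 0.8 z) = (1 - z/z0) (since 1/z0 = 0.8):
  P(z) = (1 - 0.8 z)(1 + (0.14) z + (0.13) z^2)
  [check: z-coef 0.14 - (0.8) = -0.66; z^2-coef 0.13 - (0.8)(0.14) = 0.018; z^3-coef -(0.8)(0.13) = -0.104.]
Remaining roots from the quadratic factor 1 + (0.14) z + (0.13) z^2:
  Set 1 + (0.14) z + (0.13) z^2 = 0, i.e. a z^2 + b z + c = 0 with a = 0.13, b = 0.14, c = 1.
  Discriminant D = b^2 - 4ac = (0.14)^2 - 4*(0.13)*1 = 0.0196 - (0.52) = -0.5004.
  D < 0, so the roots are the complex-conjugate pair z = (-b +/- i sqrt(-D)) / (2a) = -0.5385 +/- 2.7207i.
  For a conjugate pair |z|^2 = z * conj(z) = (product of roots) = c/a = 1/(0.13) = 7.692308, so |z| = sqrt(7.692308) = 2.7735 for both roots.
Moduli of all roots: 1.2500, 2.7735, 2.7735.
All moduli strictly greater than 1? Yes.
Verdict: Stationary.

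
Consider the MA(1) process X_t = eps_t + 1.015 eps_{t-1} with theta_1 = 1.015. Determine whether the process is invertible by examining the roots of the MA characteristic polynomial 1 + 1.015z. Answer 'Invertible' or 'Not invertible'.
\text{Not invertible}

The MA(q) characteristic polynomial is P(z) = 1 + 1.015z.
Invertibility requires all roots to lie outside the unit circle, i.e. |z| > 1 for every root.
This is linear in z: 1 + (1.015) z = 0  =>  z = -1/(1.015) = -0.985222,  |z| = 0.985222.
Moduli of all roots: 0.9852.
All moduli strictly greater than 1? No.
Verdict: Not invertible.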